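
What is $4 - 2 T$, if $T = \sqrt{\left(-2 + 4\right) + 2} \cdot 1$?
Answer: $0$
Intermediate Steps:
$T = 2$ ($T = \sqrt{2 + 2} \cdot 1 = \sqrt{4} \cdot 1 = 2 \cdot 1 = 2$)
$4 - 2 T = 4 - 4 = 0$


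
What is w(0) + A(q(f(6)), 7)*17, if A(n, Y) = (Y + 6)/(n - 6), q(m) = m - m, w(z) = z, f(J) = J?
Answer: -221/6 ≈ -36.833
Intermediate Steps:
q(m) = 0
A(n, Y) = (6 + Y)/(-6 + n)
w(0) + A(q(f(6)), 7)*17 = 0 + ((6 + 7)/(-6 + 0))*17 = 0 + (13/(-6))*17 = 0 - ⅙*13*17 = 0 - 13/6*17 = 0 - 221/6 = -221/6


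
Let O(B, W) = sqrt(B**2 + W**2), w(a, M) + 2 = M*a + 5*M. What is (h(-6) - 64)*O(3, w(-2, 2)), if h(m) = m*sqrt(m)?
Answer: -320 - 30*I*sqrt(6) ≈ -320.0 - 73.485*I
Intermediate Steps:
w(a, M) = -2 + 5*M + M*a (w(a, M) = -2 + (M*a + 5*M) = -2 + (5*M + M*a) = -2 + 5*M + M*a)
h(m) = m**(3/2)
(h(-6) - 64)*O(3, w(-2, 2)) = ((-6)**(3/2) - 64)*sqrt(3**2 + (-2 + 5*2 + 2*(-2))**2) = (-6*I*sqrt(6) - 64)*sqrt(9 + (-2 + 10 - 4)**2) = (-64 - 6*I*sqrt(6))*sqrt(9 + 4**2) = (-64 - 6*I*sqrt(6))*sqrt(9 + 16) = (-64 - 6*I*sqrt(6))*sqrt(25) = (-64 - 6*I*sqrt(6))*5 = -320 - 30*I*sqrt(6)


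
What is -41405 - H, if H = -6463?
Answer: -34942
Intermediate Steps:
-41405 - H = -41405 - 1*(-6463) = -41405 + 6463 = -34942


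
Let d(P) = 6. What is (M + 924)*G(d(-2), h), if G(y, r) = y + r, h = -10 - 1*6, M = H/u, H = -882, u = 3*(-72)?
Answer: -55685/6 ≈ -9280.8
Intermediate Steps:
u = -216
M = 49/12 (M = -882/(-216) = -882*(-1/216) = 49/12 ≈ 4.0833)
h = -16 (h = -10 - 6 = -16)
G(y, r) = r + y
(M + 924)*G(d(-2), h) = (49/12 + 924)*(-16 + 6) = (11137/12)*(-10) = -55685/6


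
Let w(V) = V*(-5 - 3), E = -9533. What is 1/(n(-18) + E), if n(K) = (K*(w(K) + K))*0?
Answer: -1/9533 ≈ -0.00010490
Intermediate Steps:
w(V) = -8*V (w(V) = V*(-8) = -8*V)
n(K) = 0 (n(K) = (K*(-8*K + K))*0 = (K*(-7*K))*0 = -7*K**2*0 = 0)
1/(n(-18) + E) = 1/(0 - 9533) = 1/(-9533) = -1/9533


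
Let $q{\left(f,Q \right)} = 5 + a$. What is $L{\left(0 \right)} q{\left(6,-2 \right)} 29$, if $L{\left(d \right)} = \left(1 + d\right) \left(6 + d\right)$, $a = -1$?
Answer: $696$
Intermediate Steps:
$q{\left(f,Q \right)} = 4$ ($q{\left(f,Q \right)} = 5 - 1 = 4$)
$L{\left(0 \right)} q{\left(6,-2 \right)} 29 = \left(6 + 0^{2} + 7 \cdot 0\right) 4 \cdot 29 = \left(6 + 0 + 0\right) 4 \cdot 29 = 6 \cdot 4 \cdot 29 = 24 \cdot 29 = 696$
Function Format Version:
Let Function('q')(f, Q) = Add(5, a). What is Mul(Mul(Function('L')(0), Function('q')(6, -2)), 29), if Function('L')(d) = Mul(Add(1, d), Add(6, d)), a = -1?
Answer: 696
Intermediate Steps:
Function('q')(f, Q) = 4 (Function('q')(f, Q) = Add(5, -1) = 4)
Mul(Mul(Function('L')(0), Function('q')(6, -2)), 29) = Mul(Mul(Add(6, Pow(0, 2), Mul(7, 0)), 4), 29) = Mul(Mul(Add(6, 0, 0), 4), 29) = Mul(Mul(6, 4), 29) = Mul(24, 29) = 696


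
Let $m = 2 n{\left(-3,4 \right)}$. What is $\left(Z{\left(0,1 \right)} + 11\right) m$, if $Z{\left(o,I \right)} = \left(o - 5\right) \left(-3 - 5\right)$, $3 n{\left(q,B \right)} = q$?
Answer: $-102$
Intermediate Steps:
$n{\left(q,B \right)} = \frac{q}{3}$
$Z{\left(o,I \right)} = 40 - 8 o$ ($Z{\left(o,I \right)} = \left(-5 + o\right) \left(-8\right) = 40 - 8 o$)
$m = -2$ ($m = 2 \cdot \frac{1}{3} \left(-3\right) = 2 \left(-1\right) = -2$)
$\left(Z{\left(0,1 \right)} + 11\right) m = \left(\left(40 - 0\right) + 11\right) \left(-2\right) = \left(\left(40 + 0\right) + 11\right) \left(-2\right) = \left(40 + 11\right) \left(-2\right) = 51 \left(-2\right) = -102$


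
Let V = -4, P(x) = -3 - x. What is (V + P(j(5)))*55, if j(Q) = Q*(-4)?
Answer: 715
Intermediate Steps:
j(Q) = -4*Q
(V + P(j(5)))*55 = (-4 + (-3 - (-4)*5))*55 = (-4 + (-3 - 1*(-20)))*55 = (-4 + (-3 + 20))*55 = (-4 + 17)*55 = 13*55 = 715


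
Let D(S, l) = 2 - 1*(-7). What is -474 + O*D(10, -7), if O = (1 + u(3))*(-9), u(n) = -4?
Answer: -231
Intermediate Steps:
D(S, l) = 9 (D(S, l) = 2 + 7 = 9)
O = 27 (O = (1 - 4)*(-9) = -3*(-9) = 27)
-474 + O*D(10, -7) = -474 + 27*9 = -474 + 243 = -231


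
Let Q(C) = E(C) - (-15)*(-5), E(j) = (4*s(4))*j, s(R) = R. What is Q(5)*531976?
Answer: 2659880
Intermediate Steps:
E(j) = 16*j (E(j) = (4*4)*j = 16*j)
Q(C) = -75 + 16*C (Q(C) = 16*C - (-15)*(-5) = 16*C - 3*25 = 16*C - 75 = -75 + 16*C)
Q(5)*531976 = (-75 + 16*5)*531976 = (-75 + 80)*531976 = 5*531976 = 2659880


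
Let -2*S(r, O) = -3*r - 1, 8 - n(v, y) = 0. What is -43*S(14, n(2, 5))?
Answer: -1849/2 ≈ -924.50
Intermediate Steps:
n(v, y) = 8 (n(v, y) = 8 - 1*0 = 8 + 0 = 8)
S(r, O) = ½ + 3*r/2 (S(r, O) = -(-3*r - 1)/2 = -(-1 - 3*r)/2 = ½ + 3*r/2)
-43*S(14, n(2, 5)) = -43*(½ + (3/2)*14) = -43*(½ + 21) = -43*43/2 = -1849/2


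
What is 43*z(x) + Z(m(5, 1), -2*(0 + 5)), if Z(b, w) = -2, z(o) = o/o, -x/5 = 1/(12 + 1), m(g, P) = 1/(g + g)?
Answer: 41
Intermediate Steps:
m(g, P) = 1/(2*g)
x = -5/13 (x = -5/(12 + 1) = -5/13 ≈ -0.38462)
z(o) = 1
43*z(x) + Z(m(5, 1), -2*(0 + 5)) = 43*1 - 2 = 43 - 2 = 41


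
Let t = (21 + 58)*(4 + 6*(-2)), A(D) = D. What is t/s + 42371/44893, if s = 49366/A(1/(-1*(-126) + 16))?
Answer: 74247787809/78674668249 ≈ 0.94373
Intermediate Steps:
s = 7009972 (s = 49366/(1/(-1*(-126) + 16)) = 49366/(1/(126 + 16)) = 49366/(1/142) = 49366*142 = 7009972)
t = -632 (t = 79*(4 - 12) = 79*(-8) = -632)
t/s + 42371/44893 = -632/7009972 + 42371/44893 = -632*1/7009972 + 42371*(1/44893) = -158/1752493 + 42371/44893 = 74247787809/78674668249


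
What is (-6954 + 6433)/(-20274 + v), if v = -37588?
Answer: 521/57862 ≈ 0.0090042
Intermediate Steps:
(-6954 + 6433)/(-20274 + v) = (-6954 + 6433)/(-20274 - 37588) = -521/(-57862) = -521*(-1/57862) = 521/57862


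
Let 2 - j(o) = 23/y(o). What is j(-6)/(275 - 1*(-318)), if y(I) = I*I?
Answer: 49/21348 ≈ 0.0022953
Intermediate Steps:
y(I) = I²
j(o) = 2 - 23/o² (j(o) = 2 - 23/(o²) = 2 - 23/o²)
j(-6)/(275 - 1*(-318)) = (2 - 23/(-6)²)/(275 - 1*(-318)) = (2 - 23*1/36)/(275 + 318) = (2 - 23/36)/593 = (49/36)*(1/593) = 49/21348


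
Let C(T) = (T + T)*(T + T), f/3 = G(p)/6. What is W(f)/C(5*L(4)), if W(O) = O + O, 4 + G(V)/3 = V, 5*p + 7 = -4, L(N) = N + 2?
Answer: -31/6000 ≈ -0.0051667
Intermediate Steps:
L(N) = 2 + N
p = -11/5 (p = -7/5 + (⅕)*(-4) = -7/5 - ⅘ = -11/5 ≈ -2.2000)
G(V) = -12 + 3*V
f = -93/10 (f = 3*((-12 + 3*(-11/5))/6) = 3*((-12 - 33/5)*(⅙)) = 3*(-93/5*⅙) = 3*(-31/10) = -93/10 ≈ -9.3000)
C(T) = 4*T² (C(T) = (2*T)*(2*T) = 4*T²)
W(O) = 2*O
W(f)/C(5*L(4)) = (2*(-93/10))/((4*(5*(2 + 4))²)) = -93/(5*(4*(5*6)²)) = -93/(5*(4*30²)) = -93/(5*(4*900)) = -93/5/3600 = -93/5*1/3600 = -31/6000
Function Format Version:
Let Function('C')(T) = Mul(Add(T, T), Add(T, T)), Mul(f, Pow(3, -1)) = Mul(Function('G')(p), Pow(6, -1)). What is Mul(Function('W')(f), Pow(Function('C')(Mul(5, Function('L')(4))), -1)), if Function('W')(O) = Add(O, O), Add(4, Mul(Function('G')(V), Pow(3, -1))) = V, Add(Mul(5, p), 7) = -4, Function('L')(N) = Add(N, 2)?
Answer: Rational(-31, 6000) ≈ -0.0051667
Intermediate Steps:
Function('L')(N) = Add(2, N)
p = Rational(-11, 5) (p = Add(Rational(-7, 5), Mul(Rational(1, 5), -4)) = Add(Rational(-7, 5), Rational(-4, 5)) = Rational(-11, 5) ≈ -2.2000)
Function('G')(V) = Add(-12, Mul(3, V))
f = Rational(-93, 10) (f = Mul(3, Mul(Add(-12, Mul(3, Rational(-11, 5))), Pow(6, -1))) = Mul(3, Mul(Add(-12, Rational(-33, 5)), Rational(1, 6))) = Mul(3, Mul(Rational(-93, 5), Rational(1, 6))) = Mul(3, Rational(-31, 10)) = Rational(-93, 10) ≈ -9.3000)
Function('C')(T) = Mul(4, Pow(T, 2)) (Function('C')(T) = Mul(Mul(2, T), Mul(2, T)) = Mul(4, Pow(T, 2)))
Function('W')(O) = Mul(2, O)
Mul(Function('W')(f), Pow(Function('C')(Mul(5, Function('L')(4))), -1)) = Mul(Mul(2, Rational(-93, 10)), Pow(Mul(4, Pow(Mul(5, Add(2, 4)), 2)), -1)) = Mul(Rational(-93, 5), Pow(Mul(4, Pow(Mul(5, 6), 2)), -1)) = Mul(Rational(-93, 5), Pow(Mul(4, Pow(30, 2)), -1)) = Mul(Rational(-93, 5), Pow(Mul(4, 900), -1)) = Mul(Rational(-93, 5), Pow(3600, -1)) = Mul(Rational(-93, 5), Rational(1, 3600)) = Rational(-31, 6000)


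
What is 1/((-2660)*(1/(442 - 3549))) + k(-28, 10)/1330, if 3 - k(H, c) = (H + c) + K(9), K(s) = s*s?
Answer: 2987/2660 ≈ 1.1229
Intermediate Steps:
K(s) = s²
k(H, c) = -78 - H - c (k(H, c) = 3 - ((H + c) + 9²) = 3 - ((H + c) + 81) = 3 - (81 + H + c) = 3 + (-81 - H - c) = -78 - H - c)
1/((-2660)*(1/(442 - 3549))) + k(-28, 10)/1330 = 1/((-2660)*(1/(442 - 3549))) + (-78 - 1*(-28) - 1*10)/1330 = -1/(2660*(1/(-3107))) + (-78 + 28 - 10)*(1/1330) = -1/(2660*(-1/3107)) - 60*1/1330 = -1/2660*(-3107) - 6/133 = 3107/2660 - 6/133 = 2987/2660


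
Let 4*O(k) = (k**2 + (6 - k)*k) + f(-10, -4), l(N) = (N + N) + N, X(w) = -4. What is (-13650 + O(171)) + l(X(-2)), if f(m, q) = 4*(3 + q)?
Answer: -26813/2 ≈ -13407.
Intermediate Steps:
f(m, q) = 12 + 4*q
l(N) = 3*N (l(N) = 2*N + N = 3*N)
O(k) = -1 + k**2/4 + k*(6 - k)/4 (O(k) = ((k**2 + (6 - k)*k) + (12 + 4*(-4)))/4 = ((k**2 + k*(6 - k)) + (12 - 16))/4 = ((k**2 + k*(6 - k)) - 4)/4 = (-4 + k**2 + k*(6 - k))/4 = -1 + k**2/4 + k*(6 - k)/4)
(-13650 + O(171)) + l(X(-2)) = (-13650 + (-1 + (3/2)*171)) + 3*(-4) = (-13650 + (-1 + 513/2)) - 12 = (-13650 + 511/2) - 12 = -26789/2 - 12 = -26813/2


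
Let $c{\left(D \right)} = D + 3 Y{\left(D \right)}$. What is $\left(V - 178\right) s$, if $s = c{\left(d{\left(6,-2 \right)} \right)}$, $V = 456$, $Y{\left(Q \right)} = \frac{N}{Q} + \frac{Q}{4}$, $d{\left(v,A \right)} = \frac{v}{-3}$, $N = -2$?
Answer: $-139$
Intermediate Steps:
$d{\left(v,A \right)} = - \frac{v}{3}$ ($d{\left(v,A \right)} = v \left(- \frac{1}{3}\right) = - \frac{v}{3}$)
$Y{\left(Q \right)} = - \frac{2}{Q} + \frac{Q}{4}$
$c{\left(D \right)} = - \frac{6}{D} + \frac{7 D}{4}$ ($c{\left(D \right)} = D + 3 \left(- \frac{2}{D} + \frac{D}{4}\right) = D + \left(- \frac{6}{D} + \frac{3 D}{4}\right) = - \frac{6}{D} + \frac{7 D}{4}$)
$s = - \frac{1}{2}$ ($s = - \frac{6}{\left(- \frac{1}{3}\right) 6} + \frac{7 \left(\left(- \frac{1}{3}\right) 6\right)}{4} = - \frac{6}{-2} + \frac{7}{4} \left(-2\right) = \left(-6\right) \left(- \frac{1}{2}\right) - \frac{7}{2} = 3 - \frac{7}{2} = - \frac{1}{2} \approx -0.5$)
$\left(V - 178\right) s = \left(456 - 178\right) \left(- \frac{1}{2}\right) = 278 \left(- \frac{1}{2}\right) = -139$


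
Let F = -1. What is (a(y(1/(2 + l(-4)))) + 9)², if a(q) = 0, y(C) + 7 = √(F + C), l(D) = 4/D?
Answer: 81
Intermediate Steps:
y(C) = -7 + √(-1 + C)
(a(y(1/(2 + l(-4)))) + 9)² = (0 + 9)² = 9² = 81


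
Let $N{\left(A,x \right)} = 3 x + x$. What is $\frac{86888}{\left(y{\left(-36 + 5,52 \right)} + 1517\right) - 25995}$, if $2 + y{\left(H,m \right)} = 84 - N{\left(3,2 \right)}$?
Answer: $- \frac{21722}{6101} \approx -3.5604$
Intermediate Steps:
$N{\left(A,x \right)} = 4 x$
$y{\left(H,m \right)} = 74$ ($y{\left(H,m \right)} = -2 + \left(84 - 4 \cdot 2\right) = -2 + \left(84 - 8\right) = -2 + 76 = 74$)
$\frac{86888}{\left(y{\left(-36 + 5,52 \right)} + 1517\right) - 25995} = \frac{86888}{\left(74 + 1517\right) - 25995} = \frac{86888}{1591 - 25995} = \frac{86888}{-24404} = 86888 \left(- \frac{1}{24404}\right) = - \frac{21722}{6101}$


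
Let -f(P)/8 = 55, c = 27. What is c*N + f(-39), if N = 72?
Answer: 1504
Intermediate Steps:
f(P) = -440 (f(P) = -8*55 = -440)
c*N + f(-39) = 27*72 - 440 = 1944 - 440 = 1504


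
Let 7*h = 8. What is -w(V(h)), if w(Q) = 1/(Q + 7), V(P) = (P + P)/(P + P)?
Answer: -⅛ ≈ -0.12500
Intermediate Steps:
h = 8/7 (h = (⅐)*8 = 8/7 ≈ 1.1429)
V(P) = 1 (V(P) = (2*P)/((2*P)) = (2*P)*(1/(2*P)) = 1)
w(Q) = 1/(7 + Q)
-w(V(h)) = -1/(7 + 1) = -1/8 = -1*⅛ = -⅛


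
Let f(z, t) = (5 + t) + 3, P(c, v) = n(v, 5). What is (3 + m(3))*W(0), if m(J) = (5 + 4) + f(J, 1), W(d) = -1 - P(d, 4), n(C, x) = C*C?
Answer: -357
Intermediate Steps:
n(C, x) = C²
P(c, v) = v²
f(z, t) = 8 + t
W(d) = -17 (W(d) = -1 - 1*4² = -1 - 1*16 = -1 - 16 = -17)
m(J) = 18 (m(J) = (5 + 4) + (8 + 1) = 9 + 9 = 18)
(3 + m(3))*W(0) = (3 + 18)*(-17) = 21*(-17) = -357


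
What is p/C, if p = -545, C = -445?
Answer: 109/89 ≈ 1.2247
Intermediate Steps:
p/C = -545/(-445) = -545*(-1/445) = 109/89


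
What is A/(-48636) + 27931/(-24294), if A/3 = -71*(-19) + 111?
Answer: -13563517/10940398 ≈ -1.2398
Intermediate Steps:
A = 4380 (A = 3*(-71*(-19) + 111) = 3*(1349 + 111) = 3*1460 = 4380)
A/(-48636) + 27931/(-24294) = 4380/(-48636) + 27931/(-24294) = 4380*(-1/48636) + 27931*(-1/24294) = -365/4053 - 27931/24294 = -13563517/10940398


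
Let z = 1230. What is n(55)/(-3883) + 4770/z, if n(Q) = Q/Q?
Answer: 617356/159203 ≈ 3.8778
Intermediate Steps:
n(Q) = 1
n(55)/(-3883) + 4770/z = 1/(-3883) + 4770/1230 = 1*(-1/3883) + 4770*(1/1230) = -1/3883 + 159/41 = 617356/159203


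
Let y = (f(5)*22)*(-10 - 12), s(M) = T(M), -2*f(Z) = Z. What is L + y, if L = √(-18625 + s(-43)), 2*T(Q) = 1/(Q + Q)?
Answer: 1210 + I*√137750543/86 ≈ 1210.0 + 136.47*I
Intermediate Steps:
T(Q) = 1/(4*Q) (T(Q) = 1/(2*(Q + Q)) = 1/(2*((2*Q))) = (1/(2*Q))/2 = 1/(4*Q))
f(Z) = -Z/2
s(M) = 1/(4*M)
L = I*√137750543/86 (L = √(-18625 + (¼)/(-43)) = √(-18625 + (¼)*(-1/43)) = √(-18625 - 1/172) = √(-3203501/172) = I*√137750543/86 ≈ 136.47*I)
y = 1210 (y = (-½*5*22)*(-10 - 12) = -5/2*22*(-22) = -55*(-22) = 1210)
L + y = I*√137750543/86 + 1210 = 1210 + I*√137750543/86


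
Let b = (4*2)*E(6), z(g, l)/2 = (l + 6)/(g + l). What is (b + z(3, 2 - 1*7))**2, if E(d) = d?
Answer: 2209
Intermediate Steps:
z(g, l) = 2*(6 + l)/(g + l) (z(g, l) = 2*((l + 6)/(g + l)) = 2*((6 + l)/(g + l)) = 2*(6 + l)/(g + l))
b = 48 (b = (4*2)*6 = 8*6 = 48)
(b + z(3, 2 - 1*7))**2 = (48 + 2*(6 + (2 - 1*7))/(3 + (2 - 1*7)))**2 = (48 + 2*(6 + (2 - 7))/(3 + (2 - 7)))**2 = (48 + 2*(6 - 5)/(3 - 5))**2 = (48 + 2*1/(-2))**2 = (48 + 2*(-1/2)*1)**2 = (48 - 1)**2 = 47**2 = 2209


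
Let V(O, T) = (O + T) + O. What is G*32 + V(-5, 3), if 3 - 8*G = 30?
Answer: -115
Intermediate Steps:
G = -27/8 (G = 3/8 - ⅛*30 = 3/8 - 15/4 = -27/8 ≈ -3.3750)
V(O, T) = T + 2*O
G*32 + V(-5, 3) = -27/8*32 + (3 + 2*(-5)) = -108 + (3 - 10) = -108 - 7 = -115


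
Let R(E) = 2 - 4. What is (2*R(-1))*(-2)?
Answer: 8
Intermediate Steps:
R(E) = -2
(2*R(-1))*(-2) = (2*(-2))*(-2) = -4*(-2) = 8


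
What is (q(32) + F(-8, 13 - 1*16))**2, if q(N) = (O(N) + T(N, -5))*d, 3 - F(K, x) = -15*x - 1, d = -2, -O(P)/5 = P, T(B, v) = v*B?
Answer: 358801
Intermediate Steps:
T(B, v) = B*v
O(P) = -5*P
F(K, x) = 4 + 15*x (F(K, x) = 3 - (-15*x - 1) = 3 - (-1 - 15*x) = 3 + (1 + 15*x) = 4 + 15*x)
q(N) = 20*N (q(N) = (-5*N + N*(-5))*(-2) = (-5*N - 5*N)*(-2) = -10*N*(-2) = 20*N)
(q(32) + F(-8, 13 - 1*16))**2 = (20*32 + (4 + 15*(13 - 1*16)))**2 = (640 + (4 + 15*(13 - 16)))**2 = (640 + (4 + 15*(-3)))**2 = (640 + (4 - 45))**2 = (640 - 41)**2 = 599**2 = 358801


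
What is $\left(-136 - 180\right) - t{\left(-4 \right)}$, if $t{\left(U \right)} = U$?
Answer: $-312$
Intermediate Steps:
$\left(-136 - 180\right) - t{\left(-4 \right)} = \left(-136 - 180\right) - -4 = -316 + 4 = -312$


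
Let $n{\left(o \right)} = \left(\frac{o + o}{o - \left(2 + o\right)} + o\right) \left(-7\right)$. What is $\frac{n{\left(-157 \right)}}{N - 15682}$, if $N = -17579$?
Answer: $0$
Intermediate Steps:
$n{\left(o \right)} = 0$ ($n{\left(o \right)} = \left(\frac{2 o}{-2} + o\right) \left(-7\right) = \left(2 o \left(- \frac{1}{2}\right) + o\right) \left(-7\right) = \left(- o + o\right) \left(-7\right) = 0 \left(-7\right) = 0$)
$\frac{n{\left(-157 \right)}}{N - 15682} = \frac{0}{-17579 - 15682} = \frac{0}{-33261} = 0 \left(- \frac{1}{33261}\right) = 0$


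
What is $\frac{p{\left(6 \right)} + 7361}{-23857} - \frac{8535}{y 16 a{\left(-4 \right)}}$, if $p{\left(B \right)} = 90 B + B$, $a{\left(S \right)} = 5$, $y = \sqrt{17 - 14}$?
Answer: $- \frac{7907}{23857} - \frac{569 \sqrt{3}}{16} \approx -61.927$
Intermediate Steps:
$y = \sqrt{3} \approx 1.732$
$p{\left(B \right)} = 91 B$
$\frac{p{\left(6 \right)} + 7361}{-23857} - \frac{8535}{y 16 a{\left(-4 \right)}} = \frac{91 \cdot 6 + 7361}{-23857} - \frac{8535}{\sqrt{3} \cdot 16 \cdot 5} = \left(546 + 7361\right) \left(- \frac{1}{23857}\right) - \frac{8535}{16 \sqrt{3} \cdot 5} = 7907 \left(- \frac{1}{23857}\right) - \frac{8535}{80 \sqrt{3}} = - \frac{7907}{23857} - 8535 \frac{\sqrt{3}}{240} = - \frac{7907}{23857} - \frac{569 \sqrt{3}}{16}$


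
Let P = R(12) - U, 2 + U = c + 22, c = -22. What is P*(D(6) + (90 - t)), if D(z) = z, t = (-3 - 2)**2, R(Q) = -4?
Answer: -142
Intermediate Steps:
t = 25 (t = (-5)**2 = 25)
U = -2 (U = -2 + (-22 + 22) = -2 + 0 = -2)
P = -2 (P = -4 - 1*(-2) = -4 + 2 = -2)
P*(D(6) + (90 - t)) = -2*(6 + (90 - 1*25)) = -2*(6 + (90 - 25)) = -2*(6 + 65) = -2*71 = -142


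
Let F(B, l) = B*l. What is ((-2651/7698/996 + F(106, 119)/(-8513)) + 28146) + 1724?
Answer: 1949546291968805/65270941704 ≈ 29869.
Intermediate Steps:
((-2651/7698/996 + F(106, 119)/(-8513)) + 28146) + 1724 = ((-2651/7698/996 + (106*119)/(-8513)) + 28146) + 1724 = ((-2651*1/7698*(1/996) + 12614*(-1/8513)) + 28146) + 1724 = ((-2651/7698*1/996 - 12614/8513) + 28146) + 1724 = ((-2651/7667208 - 12614/8513) + 28146) + 1724 = (-96736729675/65270941704 + 28146) + 1724 = 1837019188471109/65270941704 + 1724 = 1949546291968805/65270941704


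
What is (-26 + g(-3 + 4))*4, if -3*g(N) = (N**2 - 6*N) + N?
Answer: -296/3 ≈ -98.667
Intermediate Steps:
g(N) = -N**2/3 + 5*N/3 (g(N) = -((N**2 - 6*N) + N)/3 = -(N**2 - 5*N)/3 = -N**2/3 + 5*N/3)
(-26 + g(-3 + 4))*4 = (-26 + (-3 + 4)*(5 - (-3 + 4))/3)*4 = (-26 + (1/3)*1*(5 - 1*1))*4 = (-26 + (1/3)*1*(5 - 1))*4 = (-26 + (1/3)*1*4)*4 = (-26 + 4/3)*4 = -74/3*4 = -296/3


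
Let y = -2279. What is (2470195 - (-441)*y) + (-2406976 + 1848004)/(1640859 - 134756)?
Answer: 2206675288096/1506103 ≈ 1.4652e+6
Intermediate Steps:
(2470195 - (-441)*y) + (-2406976 + 1848004)/(1640859 - 134756) = (2470195 - (-441)*(-2279)) + (-2406976 + 1848004)/(1640859 - 134756) = (2470195 - 1*1005039) - 558972/1506103 = (2470195 - 1005039) - 558972*1/1506103 = 1465156 - 558972/1506103 = 2206675288096/1506103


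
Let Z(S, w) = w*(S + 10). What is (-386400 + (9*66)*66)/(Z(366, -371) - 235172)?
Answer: 86799/93667 ≈ 0.92668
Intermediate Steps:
Z(S, w) = w*(10 + S)
(-386400 + (9*66)*66)/(Z(366, -371) - 235172) = (-386400 + (9*66)*66)/(-371*(10 + 366) - 235172) = (-386400 + 594*66)/(-371*376 - 235172) = (-386400 + 39204)/(-139496 - 235172) = -347196/(-374668) = -347196*(-1/374668) = 86799/93667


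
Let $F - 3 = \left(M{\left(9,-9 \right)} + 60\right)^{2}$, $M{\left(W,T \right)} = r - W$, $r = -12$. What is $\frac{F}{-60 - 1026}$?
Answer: $- \frac{254}{181} \approx -1.4033$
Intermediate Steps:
$M{\left(W,T \right)} = -12 - W$
$F = 1524$ ($F = 3 + \left(\left(-12 - 9\right) + 60\right)^{2} = 3 + \left(-21 + 60\right)^{2} = 3 + 39^{2} = 3 + 1521 = 1524$)
$\frac{F}{-60 - 1026} = \frac{1524}{-60 - 1026} = \frac{1524}{-1086} = 1524 \left(- \frac{1}{1086}\right) = - \frac{254}{181}$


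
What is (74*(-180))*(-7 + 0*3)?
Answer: 93240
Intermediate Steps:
(74*(-180))*(-7 + 0*3) = -13320*(-7 + 0) = -13320*(-7) = 93240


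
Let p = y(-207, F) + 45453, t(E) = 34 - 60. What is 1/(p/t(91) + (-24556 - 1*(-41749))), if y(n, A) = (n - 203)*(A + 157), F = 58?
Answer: 26/489715 ≈ 5.3092e-5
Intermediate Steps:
t(E) = -26
y(n, A) = (-203 + n)*(157 + A)
p = -42697 (p = (-31871 - 203*58 + 157*(-207) + 58*(-207)) + 45453 = (-31871 - 11774 - 32499 - 12006) + 45453 = -88150 + 45453 = -42697)
1/(p/t(91) + (-24556 - 1*(-41749))) = 1/(-42697/(-26) + (-24556 - 1*(-41749))) = 1/(-42697*(-1/26) + (-24556 + 41749)) = 1/(42697/26 + 17193) = 1/(489715/26) = 26/489715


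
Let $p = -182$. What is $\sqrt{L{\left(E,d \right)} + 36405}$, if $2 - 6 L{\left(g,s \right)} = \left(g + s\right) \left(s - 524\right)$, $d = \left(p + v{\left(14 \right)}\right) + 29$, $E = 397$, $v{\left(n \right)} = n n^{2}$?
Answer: $\frac{i \sqrt{8936646}}{3} \approx 996.47 i$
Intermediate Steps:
$v{\left(n \right)} = n^{3}$
$d = 2591$ ($d = \left(-182 + 14^{3}\right) + 29 = \left(-182 + 2744\right) + 29 = 2562 + 29 = 2591$)
$L{\left(g,s \right)} = \frac{1}{3} - \frac{\left(-524 + s\right) \left(g + s\right)}{6}$ ($L{\left(g,s \right)} = \frac{1}{3} - \frac{\left(g + s\right) \left(s - 524\right)}{6} = \frac{1}{3} - \frac{\left(g + s\right) \left(-524 + s\right)}{6} = \frac{1}{3} - \frac{\left(-524 + s\right) \left(g + s\right)}{6}$)
$\sqrt{L{\left(E,d \right)} + 36405} = \sqrt{\left(\frac{1}{3} - \frac{2591^{2}}{6} + \frac{262}{3} \cdot 397 + \frac{262}{3} \cdot 2591 - \frac{397}{6} \cdot 2591\right) + 36405} = \sqrt{\left(\frac{1}{3} - \frac{6713281}{6} + \frac{104014}{3} + \frac{678842}{3} - \frac{1028627}{6}\right) + 36405} = \sqrt{- \frac{3088097}{3} + 36405} = \sqrt{- \frac{2978882}{3}} = \frac{i \sqrt{8936646}}{3}$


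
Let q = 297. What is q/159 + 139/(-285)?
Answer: 20848/15105 ≈ 1.3802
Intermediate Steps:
q/159 + 139/(-285) = 297/159 + 139/(-285) = 297*(1/159) + 139*(-1/285) = 99/53 - 139/285 = 20848/15105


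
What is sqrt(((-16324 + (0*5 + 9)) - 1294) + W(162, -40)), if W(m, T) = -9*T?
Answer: I*sqrt(17249) ≈ 131.34*I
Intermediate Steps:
sqrt(((-16324 + (0*5 + 9)) - 1294) + W(162, -40)) = sqrt(((-16324 + (0*5 + 9)) - 1294) - 9*(-40)) = sqrt(((-16324 + (0 + 9)) - 1294) + 360) = sqrt(((-16324 + 9) - 1294) + 360) = sqrt((-16315 - 1294) + 360) = sqrt(-17609 + 360) = sqrt(-17249) = I*sqrt(17249)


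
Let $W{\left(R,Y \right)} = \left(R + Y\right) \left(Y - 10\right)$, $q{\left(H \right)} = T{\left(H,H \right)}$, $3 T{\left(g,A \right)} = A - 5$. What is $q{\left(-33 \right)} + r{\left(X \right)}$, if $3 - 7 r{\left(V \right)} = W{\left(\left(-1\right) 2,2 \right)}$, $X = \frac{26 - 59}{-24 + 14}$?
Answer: $- \frac{257}{21} \approx -12.238$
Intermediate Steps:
$T{\left(g,A \right)} = - \frac{5}{3} + \frac{A}{3}$ ($T{\left(g,A \right)} = \frac{A - 5}{3} = \frac{-5 + A}{3} = - \frac{5}{3} + \frac{A}{3}$)
$q{\left(H \right)} = - \frac{5}{3} + \frac{H}{3}$
$X = \frac{33}{10}$ ($X = - \frac{33}{-10} = \left(-33\right) \left(- \frac{1}{10}\right) = \frac{33}{10} \approx 3.3$)
$W{\left(R,Y \right)} = \left(-10 + Y\right) \left(R + Y\right)$ ($W{\left(R,Y \right)} = \left(R + Y\right) \left(-10 + Y\right) = \left(-10 + Y\right) \left(R + Y\right)$)
$r{\left(V \right)} = \frac{3}{7}$ ($r{\left(V \right)} = \frac{3}{7} - \frac{2^{2} - 10 \left(\left(-1\right) 2\right) - 20 + \left(-1\right) 2 \cdot 2}{7} = \frac{3}{7} - \frac{4 - -20 - 20 - 4}{7} = \frac{3}{7} - \frac{4 + 20 - 20 - 4}{7} = \frac{3}{7} - 0 = \frac{3}{7} + 0 = \frac{3}{7}$)
$q{\left(-33 \right)} + r{\left(X \right)} = \left(- \frac{5}{3} + \frac{1}{3} \left(-33\right)\right) + \frac{3}{7} = \left(- \frac{5}{3} - 11\right) + \frac{3}{7} = - \frac{38}{3} + \frac{3}{7} = - \frac{257}{21}$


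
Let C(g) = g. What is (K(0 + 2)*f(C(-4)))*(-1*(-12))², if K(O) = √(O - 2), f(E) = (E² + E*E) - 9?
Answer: 0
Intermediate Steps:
f(E) = -9 + 2*E² (f(E) = (E² + E²) - 9 = 2*E² - 9 = -9 + 2*E²)
K(O) = √(-2 + O)
(K(0 + 2)*f(C(-4)))*(-1*(-12))² = (√(-2 + (0 + 2))*(-9 + 2*(-4)²))*(-1*(-12))² = (√(-2 + 2)*(-9 + 2*16))*12² = (√0*(-9 + 32))*144 = (0*23)*144 = 0*144 = 0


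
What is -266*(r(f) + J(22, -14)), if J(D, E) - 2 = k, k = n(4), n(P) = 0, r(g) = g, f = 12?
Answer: -3724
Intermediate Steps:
k = 0
J(D, E) = 2 (J(D, E) = 2 + 0 = 2)
-266*(r(f) + J(22, -14)) = -266*(12 + 2) = -266*14 = -3724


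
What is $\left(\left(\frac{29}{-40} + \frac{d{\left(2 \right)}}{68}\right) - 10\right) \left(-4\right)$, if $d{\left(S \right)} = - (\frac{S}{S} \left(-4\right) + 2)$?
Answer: $\frac{7273}{170} \approx 42.782$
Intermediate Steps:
$d{\left(S \right)} = 2$ ($d{\left(S \right)} = - (1 \left(-4\right) + 2) = - (-4 + 2) = \left(-1\right) \left(-2\right) = 2$)
$\left(\left(\frac{29}{-40} + \frac{d{\left(2 \right)}}{68}\right) - 10\right) \left(-4\right) = \left(\left(\frac{29}{-40} + \frac{2}{68}\right) - 10\right) \left(-4\right) = \left(\left(29 \left(- \frac{1}{40}\right) + 2 \cdot \frac{1}{68}\right) - 10\right) \left(-4\right) = \left(\left(- \frac{29}{40} + \frac{1}{34}\right) - 10\right) \left(-4\right) = \left(- \frac{473}{680} - 10\right) \left(-4\right) = \left(- \frac{7273}{680}\right) \left(-4\right) = \frac{7273}{170}$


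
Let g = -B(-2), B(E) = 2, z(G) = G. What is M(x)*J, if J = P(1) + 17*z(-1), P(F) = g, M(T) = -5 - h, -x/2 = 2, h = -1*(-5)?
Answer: 190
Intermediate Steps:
h = 5
x = -4 (x = -2*2 = -4)
M(T) = -10 (M(T) = -5 - 1*5 = -5 - 5 = -10)
g = -2 (g = -1*2 = -2)
P(F) = -2
J = -19 (J = -2 + 17*(-1) = -2 - 17 = -19)
M(x)*J = -10*(-19) = 190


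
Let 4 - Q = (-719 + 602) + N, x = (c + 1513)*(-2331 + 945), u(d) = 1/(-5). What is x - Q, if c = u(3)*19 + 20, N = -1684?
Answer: -10606381/5 ≈ -2.1213e+6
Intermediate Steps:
u(d) = -⅕
c = 81/5 (c = -⅕*19 + 20 = -19/5 + 20 = 81/5 ≈ 16.200)
x = -10597356/5 (x = (81/5 + 1513)*(-2331 + 945) = (7646/5)*(-1386) = -10597356/5 ≈ -2.1195e+6)
Q = 1805 (Q = 4 - ((-719 + 602) - 1684) = 4 - (-117 - 1684) = 4 - 1*(-1801) = 4 + 1801 = 1805)
x - Q = -10597356/5 - 1*1805 = -10597356/5 - 1805 = -10606381/5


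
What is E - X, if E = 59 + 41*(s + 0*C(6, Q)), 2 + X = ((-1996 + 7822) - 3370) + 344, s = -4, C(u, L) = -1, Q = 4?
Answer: -2903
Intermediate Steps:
X = 2798 (X = -2 + (((-1996 + 7822) - 3370) + 344) = -2 + ((5826 - 3370) + 344) = -2 + (2456 + 344) = -2 + 2800 = 2798)
E = -105 (E = 59 + 41*(-4 + 0*(-1)) = 59 + 41*(-4 + 0) = 59 + 41*(-4) = 59 - 164 = -105)
E - X = -105 - 1*2798 = -105 - 2798 = -2903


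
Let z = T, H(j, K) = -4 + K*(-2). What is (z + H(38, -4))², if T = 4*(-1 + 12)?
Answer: 2304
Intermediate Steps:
H(j, K) = -4 - 2*K
T = 44 (T = 4*11 = 44)
z = 44
(z + H(38, -4))² = (44 + (-4 - 2*(-4)))² = (44 + (-4 + 8))² = (44 + 4)² = 48² = 2304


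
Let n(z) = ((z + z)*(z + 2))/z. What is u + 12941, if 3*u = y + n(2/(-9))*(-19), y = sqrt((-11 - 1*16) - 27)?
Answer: 348799/27 + I*sqrt(6) ≈ 12918.0 + 2.4495*I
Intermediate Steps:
n(z) = 4 + 2*z (n(z) = ((2*z)*(2 + z))/z = (2*z*(2 + z))/z = 4 + 2*z)
y = 3*I*sqrt(6) (y = sqrt((-11 - 16) - 27) = sqrt(-27 - 27) = sqrt(-54) = 3*I*sqrt(6) ≈ 7.3485*I)
u = -608/27 + I*sqrt(6) (u = (3*I*sqrt(6) + (4 + 2*(2/(-9)))*(-19))/3 = (3*I*sqrt(6) + (4 + 2*(2*(-1/9)))*(-19))/3 = (3*I*sqrt(6) + (4 + 2*(-2/9))*(-19))/3 = (3*I*sqrt(6) + (4 - 4/9)*(-19))/3 = (3*I*sqrt(6) + (32/9)*(-19))/3 = (3*I*sqrt(6) - 608/9)/3 = (-608/9 + 3*I*sqrt(6))/3 = -608/27 + I*sqrt(6) ≈ -22.519 + 2.4495*I)
u + 12941 = (-608/27 + I*sqrt(6)) + 12941 = 348799/27 + I*sqrt(6)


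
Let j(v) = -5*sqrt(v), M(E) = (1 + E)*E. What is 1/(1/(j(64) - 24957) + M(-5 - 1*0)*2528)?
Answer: 24997/1263848319 ≈ 1.9778e-5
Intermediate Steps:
M(E) = E*(1 + E)
1/(1/(j(64) - 24957) + M(-5 - 1*0)*2528) = 1/(1/(-5*sqrt(64) - 24957) + ((-5 - 1*0)*(1 + (-5 - 1*0)))*2528) = 1/(1/(-5*8 - 24957) + ((-5 + 0)*(1 + (-5 + 0)))*2528) = 1/(1/(-40 - 24957) - 5*(1 - 5)*2528) = 1/(1/(-24997) - 5*(-4)*2528) = 1/(-1/24997 + 20*2528) = 1/(-1/24997 + 50560) = 1/(1263848319/24997) = 24997/1263848319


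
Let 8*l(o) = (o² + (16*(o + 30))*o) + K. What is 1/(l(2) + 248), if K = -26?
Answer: 4/1493 ≈ 0.0026792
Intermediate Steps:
l(o) = -13/4 + o²/8 + o*(480 + 16*o)/8 (l(o) = ((o² + (16*(o + 30))*o) - 26)/8 = ((o² + (16*(30 + o))*o) - 26)/8 = ((o² + (480 + 16*o)*o) - 26)/8 = ((o² + o*(480 + 16*o)) - 26)/8 = (-26 + o² + o*(480 + 16*o))/8 = -13/4 + o²/8 + o*(480 + 16*o)/8)
1/(l(2) + 248) = 1/((-13/4 + 60*2 + (17/8)*2²) + 248) = 1/((-13/4 + 120 + (17/8)*4) + 248) = 1/((-13/4 + 120 + 17/2) + 248) = 1/(501/4 + 248) = 1/(1493/4) = 4/1493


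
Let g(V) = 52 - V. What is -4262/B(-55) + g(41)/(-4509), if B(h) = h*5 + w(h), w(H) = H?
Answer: 3202288/247995 ≈ 12.913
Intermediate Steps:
B(h) = 6*h (B(h) = h*5 + h = 5*h + h = 6*h)
-4262/B(-55) + g(41)/(-4509) = -4262/(6*(-55)) + (52 - 1*41)/(-4509) = -4262/(-330) + (52 - 41)*(-1/4509) = -4262*(-1/330) + 11*(-1/4509) = 2131/165 - 11/4509 = 3202288/247995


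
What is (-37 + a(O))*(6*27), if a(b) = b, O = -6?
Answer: -6966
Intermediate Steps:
(-37 + a(O))*(6*27) = (-37 - 6)*(6*27) = -43*162 = -6966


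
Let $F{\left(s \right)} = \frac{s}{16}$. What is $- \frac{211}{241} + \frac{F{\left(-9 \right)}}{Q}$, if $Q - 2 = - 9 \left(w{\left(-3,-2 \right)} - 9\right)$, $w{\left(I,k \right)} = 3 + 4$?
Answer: $- \frac{69689}{77120} \approx -0.90364$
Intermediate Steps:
$w{\left(I,k \right)} = 7$
$Q = 20$ ($Q = 2 - 9 \left(7 - 9\right) = 2 - -18 = 2 + 18 = 20$)
$F{\left(s \right)} = \frac{s}{16}$ ($F{\left(s \right)} = s \frac{1}{16} = \frac{s}{16}$)
$- \frac{211}{241} + \frac{F{\left(-9 \right)}}{Q} = - \frac{211}{241} + \frac{\frac{1}{16} \left(-9\right)}{20} = \left(-211\right) \frac{1}{241} - \frac{9}{320} = - \frac{211}{241} - \frac{9}{320} = - \frac{69689}{77120}$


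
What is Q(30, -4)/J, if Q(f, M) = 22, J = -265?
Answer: -22/265 ≈ -0.083019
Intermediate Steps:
Q(30, -4)/J = 22/(-265) = 22*(-1/265) = -22/265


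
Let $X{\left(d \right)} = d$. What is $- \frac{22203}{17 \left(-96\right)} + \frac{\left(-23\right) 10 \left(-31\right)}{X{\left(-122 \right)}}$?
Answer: $- \frac{1487899}{33184} \approx -44.838$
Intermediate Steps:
$- \frac{22203}{17 \left(-96\right)} + \frac{\left(-23\right) 10 \left(-31\right)}{X{\left(-122 \right)}} = - \frac{22203}{17 \left(-96\right)} + \frac{\left(-23\right) 10 \left(-31\right)}{-122} = - \frac{22203}{-1632} + \left(-230\right) \left(-31\right) \left(- \frac{1}{122}\right) = \left(-22203\right) \left(- \frac{1}{1632}\right) + 7130 \left(- \frac{1}{122}\right) = \frac{7401}{544} - \frac{3565}{61} = - \frac{1487899}{33184}$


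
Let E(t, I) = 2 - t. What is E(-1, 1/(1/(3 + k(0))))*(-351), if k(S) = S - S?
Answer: -1053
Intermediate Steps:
k(S) = 0
E(-1, 1/(1/(3 + k(0))))*(-351) = (2 - 1*(-1))*(-351) = (2 + 1)*(-351) = 3*(-351) = -1053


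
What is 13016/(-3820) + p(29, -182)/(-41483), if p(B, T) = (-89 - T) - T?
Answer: -135248307/39616265 ≈ -3.4140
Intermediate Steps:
p(B, T) = -89 - 2*T
13016/(-3820) + p(29, -182)/(-41483) = 13016/(-3820) + (-89 - 2*(-182))/(-41483) = 13016*(-1/3820) + (-89 + 364)*(-1/41483) = -3254/955 + 275*(-1/41483) = -3254/955 - 275/41483 = -135248307/39616265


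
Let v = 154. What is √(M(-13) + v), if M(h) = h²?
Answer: √323 ≈ 17.972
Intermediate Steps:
√(M(-13) + v) = √((-13)² + 154) = √(169 + 154) = √323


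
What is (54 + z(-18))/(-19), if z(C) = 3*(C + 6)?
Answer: -18/19 ≈ -0.94737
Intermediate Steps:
z(C) = 18 + 3*C (z(C) = 3*(6 + C) = 18 + 3*C)
(54 + z(-18))/(-19) = (54 + (18 + 3*(-18)))/(-19) = -(54 + (18 - 54))/19 = -(54 - 36)/19 = -1/19*18 = -18/19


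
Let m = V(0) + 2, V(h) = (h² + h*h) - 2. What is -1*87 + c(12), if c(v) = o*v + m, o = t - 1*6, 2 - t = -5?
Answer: -75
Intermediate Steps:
t = 7 (t = 2 - 1*(-5) = 2 + 5 = 7)
V(h) = -2 + 2*h² (V(h) = (h² + h²) - 2 = 2*h² - 2 = -2 + 2*h²)
o = 1 (o = 7 - 1*6 = 7 - 6 = 1)
m = 0 (m = (-2 + 2*0²) + 2 = (-2 + 2*0) + 2 = (-2 + 0) + 2 = -2 + 2 = 0)
c(v) = v (c(v) = 1*v + 0 = v + 0 = v)
-1*87 + c(12) = -1*87 + 12 = -87 + 12 = -75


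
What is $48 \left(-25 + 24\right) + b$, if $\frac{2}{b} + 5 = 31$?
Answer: $- \frac{623}{13} \approx -47.923$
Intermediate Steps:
$b = \frac{1}{13}$ ($b = \frac{2}{-5 + 31} = \frac{2}{26} = 2 \cdot \frac{1}{26} = \frac{1}{13} \approx 0.076923$)
$48 \left(-25 + 24\right) + b = 48 \left(-25 + 24\right) + \frac{1}{13} = 48 \left(-1\right) + \frac{1}{13} = -48 + \frac{1}{13} = - \frac{623}{13}$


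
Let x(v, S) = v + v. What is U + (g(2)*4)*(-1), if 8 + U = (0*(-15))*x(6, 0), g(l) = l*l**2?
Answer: -40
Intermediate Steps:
x(v, S) = 2*v
g(l) = l**3
U = -8 (U = -8 + (0*(-15))*(2*6) = -8 + 0*12 = -8 + 0 = -8)
U + (g(2)*4)*(-1) = -8 + (2**3*4)*(-1) = -8 + (8*4)*(-1) = -8 + 32*(-1) = -8 - 32 = -40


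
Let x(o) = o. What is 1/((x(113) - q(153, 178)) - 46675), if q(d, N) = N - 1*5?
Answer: -1/46735 ≈ -2.1397e-5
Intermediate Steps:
q(d, N) = -5 + N (q(d, N) = N - 5 = -5 + N)
1/((x(113) - q(153, 178)) - 46675) = 1/((113 - (-5 + 178)) - 46675) = 1/((113 - 1*173) - 46675) = 1/((113 - 173) - 46675) = 1/(-60 - 46675) = 1/(-46735) = -1/46735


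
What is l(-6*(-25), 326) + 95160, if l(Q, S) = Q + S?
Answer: 95636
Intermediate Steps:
l(-6*(-25), 326) + 95160 = (-6*(-25) + 326) + 95160 = (150 + 326) + 95160 = 476 + 95160 = 95636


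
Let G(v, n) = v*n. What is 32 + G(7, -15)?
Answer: -73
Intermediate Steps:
G(v, n) = n*v
32 + G(7, -15) = 32 - 15*7 = 32 - 105 = -73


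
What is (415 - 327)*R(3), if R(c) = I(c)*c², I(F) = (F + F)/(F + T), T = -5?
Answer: -2376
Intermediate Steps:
I(F) = 2*F/(-5 + F) (I(F) = (F + F)/(F - 5) = (2*F)/(-5 + F) = 2*F/(-5 + F))
R(c) = 2*c³/(-5 + c) (R(c) = (2*c/(-5 + c))*c² = 2*c³/(-5 + c))
(415 - 327)*R(3) = (415 - 327)*(2*3³/(-5 + 3)) = 88*(2*27/(-2)) = 88*(2*27*(-½)) = 88*(-27) = -2376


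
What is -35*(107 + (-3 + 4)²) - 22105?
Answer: -25885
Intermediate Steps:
-35*(107 + (-3 + 4)²) - 22105 = -35*(107 + 1²) - 22105 = -35*(107 + 1) - 22105 = -35*108 - 22105 = -3780 - 22105 = -25885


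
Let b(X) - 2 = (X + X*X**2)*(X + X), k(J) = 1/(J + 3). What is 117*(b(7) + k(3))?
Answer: 1147107/2 ≈ 5.7355e+5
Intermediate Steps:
k(J) = 1/(3 + J)
b(X) = 2 + 2*X*(X + X**3) (b(X) = 2 + (X + X*X**2)*(X + X) = 2 + (X + X**3)*(2*X) = 2 + 2*X*(X + X**3))
117*(b(7) + k(3)) = 117*((2 + 2*7**2 + 2*7**4) + 1/(3 + 3)) = 117*((2 + 2*49 + 2*2401) + 1/6) = 117*((2 + 98 + 4802) + 1/6) = 117*(4902 + 1/6) = 117*(29413/6) = 1147107/2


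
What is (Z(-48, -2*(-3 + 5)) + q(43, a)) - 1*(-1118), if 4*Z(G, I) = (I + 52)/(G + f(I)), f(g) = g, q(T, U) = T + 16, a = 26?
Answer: 15298/13 ≈ 1176.8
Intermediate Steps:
q(T, U) = 16 + T
Z(G, I) = (52 + I)/(4*(G + I)) (Z(G, I) = ((I + 52)/(G + I))/4 = ((52 + I)/(G + I))/4 = (52 + I)/(4*(G + I)))
(Z(-48, -2*(-3 + 5)) + q(43, a)) - 1*(-1118) = ((13 + (-2*(-3 + 5))/4)/(-48 - 2*(-3 + 5)) + (16 + 43)) - 1*(-1118) = ((13 + (-2*2)/4)/(-48 - 2*2) + 59) + 1118 = ((13 + (1/4)*(-4))/(-48 - 4) + 59) + 1118 = ((13 - 1)/(-52) + 59) + 1118 = (-1/52*12 + 59) + 1118 = (-3/13 + 59) + 1118 = 764/13 + 1118 = 15298/13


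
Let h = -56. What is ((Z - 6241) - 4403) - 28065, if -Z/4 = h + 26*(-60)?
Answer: -32245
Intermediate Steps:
Z = 6464 (Z = -4*(-56 + 26*(-60)) = -4*(-56 - 1560) = -4*(-1616) = 6464)
((Z - 6241) - 4403) - 28065 = ((6464 - 6241) - 4403) - 28065 = (223 - 4403) - 28065 = -4180 - 28065 = -32245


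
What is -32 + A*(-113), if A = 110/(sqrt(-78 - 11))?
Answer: -32 + 12430*I*sqrt(89)/89 ≈ -32.0 + 1317.6*I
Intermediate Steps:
A = -110*I*sqrt(89)/89 (A = 110/(sqrt(-89)) = 110/((I*sqrt(89))) = 110*(-I*sqrt(89)/89) = -110*I*sqrt(89)/89 ≈ -11.66*I)
-32 + A*(-113) = -32 - 110*I*sqrt(89)/89*(-113) = -32 + 12430*I*sqrt(89)/89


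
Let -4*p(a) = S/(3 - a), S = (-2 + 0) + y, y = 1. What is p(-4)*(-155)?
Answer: -155/28 ≈ -5.5357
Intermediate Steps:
S = -1 (S = (-2 + 0) + 1 = -2 + 1 = -1)
p(a) = 1/(4*(3 - a)) (p(a) = -(-1)/(4*(3 - a)) = 1/(4*(3 - a)))
p(-4)*(-155) = -1/(-12 + 4*(-4))*(-155) = -1/(-12 - 16)*(-155) = -1/(-28)*(-155) = -1*(-1/28)*(-155) = (1/28)*(-155) = -155/28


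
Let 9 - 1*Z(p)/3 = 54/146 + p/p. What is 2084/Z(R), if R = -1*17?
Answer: 152132/1671 ≈ 91.042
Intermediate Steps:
R = -17
Z(p) = 1671/73 (Z(p) = 27 - 3*(54/146 + p/p) = 27 - 3*(54*(1/146) + 1) = 27 - 3*(27/73 + 1) = 27 - 3*100/73 = 27 - 300/73 = 1671/73)
2084/Z(R) = 2084/(1671/73) = 2084*(73/1671) = 152132/1671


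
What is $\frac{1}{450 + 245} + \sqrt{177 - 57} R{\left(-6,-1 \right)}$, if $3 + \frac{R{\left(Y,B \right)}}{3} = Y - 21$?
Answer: $\frac{1}{695} - 180 \sqrt{30} \approx -985.9$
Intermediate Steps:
$R{\left(Y,B \right)} = -72 + 3 Y$ ($R{\left(Y,B \right)} = -9 + 3 \left(Y - 21\right) = -9 + 3 \left(-21 + Y\right) = -9 + \left(-63 + 3 Y\right) = -72 + 3 Y$)
$\frac{1}{450 + 245} + \sqrt{177 - 57} R{\left(-6,-1 \right)} = \frac{1}{450 + 245} + \sqrt{177 - 57} \left(-72 + 3 \left(-6\right)\right) = \frac{1}{695} + \sqrt{120} \left(-72 - 18\right) = \frac{1}{695} + 2 \sqrt{30} \left(-90\right) = \frac{1}{695} - 180 \sqrt{30}$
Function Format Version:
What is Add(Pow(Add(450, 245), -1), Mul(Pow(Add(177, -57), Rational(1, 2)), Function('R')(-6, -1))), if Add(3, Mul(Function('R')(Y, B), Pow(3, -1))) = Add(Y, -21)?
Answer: Add(Rational(1, 695), Mul(-180, Pow(30, Rational(1, 2)))) ≈ -985.90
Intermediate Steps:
Function('R')(Y, B) = Add(-72, Mul(3, Y)) (Function('R')(Y, B) = Add(-9, Mul(3, Add(Y, -21))) = Add(-9, Mul(3, Add(-21, Y))) = Add(-9, Add(-63, Mul(3, Y))) = Add(-72, Mul(3, Y)))
Add(Pow(Add(450, 245), -1), Mul(Pow(Add(177, -57), Rational(1, 2)), Function('R')(-6, -1))) = Add(Pow(Add(450, 245), -1), Mul(Pow(Add(177, -57), Rational(1, 2)), Add(-72, Mul(3, -6)))) = Add(Pow(695, -1), Mul(Pow(120, Rational(1, 2)), Add(-72, -18))) = Add(Rational(1, 695), Mul(Mul(2, Pow(30, Rational(1, 2))), -90)) = Add(Rational(1, 695), Mul(-180, Pow(30, Rational(1, 2))))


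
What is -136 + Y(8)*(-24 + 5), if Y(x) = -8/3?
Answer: -256/3 ≈ -85.333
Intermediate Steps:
Y(x) = -8/3 (Y(x) = -8*⅓ = -8/3)
-136 + Y(8)*(-24 + 5) = -136 - 8*(-24 + 5)/3 = -136 - 8/3*(-19) = -136 + 152/3 = -256/3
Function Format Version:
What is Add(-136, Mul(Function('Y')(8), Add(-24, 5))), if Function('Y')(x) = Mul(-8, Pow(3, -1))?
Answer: Rational(-256, 3) ≈ -85.333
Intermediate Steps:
Function('Y')(x) = Rational(-8, 3) (Function('Y')(x) = Mul(-8, Rational(1, 3)) = Rational(-8, 3))
Add(-136, Mul(Function('Y')(8), Add(-24, 5))) = Add(-136, Mul(Rational(-8, 3), Add(-24, 5))) = Add(-136, Mul(Rational(-8, 3), -19)) = Add(-136, Rational(152, 3)) = Rational(-256, 3)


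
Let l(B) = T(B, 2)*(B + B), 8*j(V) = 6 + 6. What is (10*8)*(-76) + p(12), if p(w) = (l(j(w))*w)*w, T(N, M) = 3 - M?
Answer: -5648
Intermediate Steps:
j(V) = 3/2 (j(V) = (6 + 6)/8 = (⅛)*12 = 3/2)
l(B) = 2*B (l(B) = (3 - 1*2)*(B + B) = (3 - 2)*(2*B) = 1*(2*B) = 2*B)
p(w) = 3*w² (p(w) = ((2*(3/2))*w)*w = (3*w)*w = 3*w²)
(10*8)*(-76) + p(12) = (10*8)*(-76) + 3*12² = 80*(-76) + 3*144 = -6080 + 432 = -5648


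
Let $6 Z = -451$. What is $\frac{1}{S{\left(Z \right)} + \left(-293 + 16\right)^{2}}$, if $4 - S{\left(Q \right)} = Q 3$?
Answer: $\frac{2}{153917} \approx 1.2994 \cdot 10^{-5}$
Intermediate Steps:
$Z = - \frac{451}{6}$ ($Z = \frac{1}{6} \left(-451\right) = - \frac{451}{6} \approx -75.167$)
$S{\left(Q \right)} = 4 - 3 Q$ ($S{\left(Q \right)} = 4 - Q 3 = 4 - 3 Q$)
$\frac{1}{S{\left(Z \right)} + \left(-293 + 16\right)^{2}} = \frac{1}{\left(4 - - \frac{451}{2}\right) + \left(-293 + 16\right)^{2}} = \frac{1}{\left(4 + \frac{451}{2}\right) + \left(-277\right)^{2}} = \frac{1}{\frac{459}{2} + 76729} = \frac{1}{\frac{153917}{2}} = \frac{2}{153917}$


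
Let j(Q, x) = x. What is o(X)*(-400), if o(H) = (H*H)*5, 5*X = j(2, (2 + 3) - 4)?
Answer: -80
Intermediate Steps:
X = ⅕ (X = ((2 + 3) - 4)/5 = (5 - 4)/5 = (⅕)*1 = ⅕ ≈ 0.20000)
o(H) = 5*H² (o(H) = H²*5 = 5*H²)
o(X)*(-400) = (5*(⅕)²)*(-400) = (5*(1/25))*(-400) = (⅕)*(-400) = -80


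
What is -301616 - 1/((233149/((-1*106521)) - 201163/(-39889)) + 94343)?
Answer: -120910935464541369433/400877060435429 ≈ -3.0162e+5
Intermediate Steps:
-301616 - 1/((233149/((-1*106521)) - 201163/(-39889)) + 94343) = -301616 - 1/((233149/(-106521) - 201163*(-1/39889)) + 94343) = -301616 - 1/((233149*(-1/106521) + 201163/39889) + 94343) = -301616 - 1/((-233149/106521 + 201163/39889) + 94343) = -301616 - 1/(12128003462/4249016169 + 94343) = -301616 - 1/400877060435429/4249016169 = -301616 - 1*4249016169/400877060435429 = -301616 - 4249016169/400877060435429 = -120910935464541369433/400877060435429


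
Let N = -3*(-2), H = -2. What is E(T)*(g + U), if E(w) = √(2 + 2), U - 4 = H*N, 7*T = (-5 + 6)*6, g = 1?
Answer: -14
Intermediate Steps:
N = 6
T = 6/7 (T = ((-5 + 6)*6)/7 = (1*6)/7 = (⅐)*6 = 6/7 ≈ 0.85714)
U = -8 (U = 4 - 2*6 = 4 - 12 = -8)
E(w) = 2 (E(w) = √4 = 2)
E(T)*(g + U) = 2*(1 - 8) = 2*(-7) = -14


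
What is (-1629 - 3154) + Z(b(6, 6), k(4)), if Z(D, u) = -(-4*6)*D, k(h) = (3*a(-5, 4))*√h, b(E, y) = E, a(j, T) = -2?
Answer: -4639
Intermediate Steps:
k(h) = -6*√h (k(h) = (3*(-2))*√h = -6*√h)
Z(D, u) = 24*D (Z(D, u) = -(-24)*D = 24*D)
(-1629 - 3154) + Z(b(6, 6), k(4)) = (-1629 - 3154) + 24*6 = -4783 + 144 = -4639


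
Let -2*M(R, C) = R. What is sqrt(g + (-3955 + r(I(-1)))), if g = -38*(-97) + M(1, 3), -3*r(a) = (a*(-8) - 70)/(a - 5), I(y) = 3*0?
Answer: I*sqrt(9870)/6 ≈ 16.558*I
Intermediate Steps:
M(R, C) = -R/2
I(y) = 0
r(a) = -(-70 - 8*a)/(3*(-5 + a)) (r(a) = -(a*(-8) - 70)/(3*(a - 5)) = -(-8*a - 70)/(3*(-5 + a)) = -(-70 - 8*a)/(3*(-5 + a)))
g = 7371/2 (g = -38*(-97) - 1/2*1 = 3686 - 1/2 = 7371/2 ≈ 3685.5)
sqrt(g + (-3955 + r(I(-1)))) = sqrt(7371/2 + (-3955 + 2*(35 + 4*0)/(3*(-5 + 0)))) = sqrt(7371/2 + (-3955 + (2/3)*(35 + 0)/(-5))) = sqrt(7371/2 + (-3955 + (2/3)*(-1/5)*35)) = sqrt(7371/2 + (-3955 - 14/3)) = sqrt(7371/2 - 11879/3) = sqrt(-1645/6) = I*sqrt(9870)/6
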